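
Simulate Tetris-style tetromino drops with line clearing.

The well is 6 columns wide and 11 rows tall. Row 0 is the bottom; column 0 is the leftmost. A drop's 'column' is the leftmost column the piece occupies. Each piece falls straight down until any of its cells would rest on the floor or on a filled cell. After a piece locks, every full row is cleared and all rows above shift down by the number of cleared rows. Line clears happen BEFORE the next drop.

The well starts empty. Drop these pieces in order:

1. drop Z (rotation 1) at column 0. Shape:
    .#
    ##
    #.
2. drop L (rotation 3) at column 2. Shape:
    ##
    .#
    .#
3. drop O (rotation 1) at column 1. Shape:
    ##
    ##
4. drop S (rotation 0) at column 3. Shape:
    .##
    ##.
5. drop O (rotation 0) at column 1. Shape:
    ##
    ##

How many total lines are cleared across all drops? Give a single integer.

Answer: 0

Derivation:
Drop 1: Z rot1 at col 0 lands with bottom-row=0; cleared 0 line(s) (total 0); column heights now [2 3 0 0 0 0], max=3
Drop 2: L rot3 at col 2 lands with bottom-row=0; cleared 0 line(s) (total 0); column heights now [2 3 3 3 0 0], max=3
Drop 3: O rot1 at col 1 lands with bottom-row=3; cleared 0 line(s) (total 0); column heights now [2 5 5 3 0 0], max=5
Drop 4: S rot0 at col 3 lands with bottom-row=3; cleared 0 line(s) (total 0); column heights now [2 5 5 4 5 5], max=5
Drop 5: O rot0 at col 1 lands with bottom-row=5; cleared 0 line(s) (total 0); column heights now [2 7 7 4 5 5], max=7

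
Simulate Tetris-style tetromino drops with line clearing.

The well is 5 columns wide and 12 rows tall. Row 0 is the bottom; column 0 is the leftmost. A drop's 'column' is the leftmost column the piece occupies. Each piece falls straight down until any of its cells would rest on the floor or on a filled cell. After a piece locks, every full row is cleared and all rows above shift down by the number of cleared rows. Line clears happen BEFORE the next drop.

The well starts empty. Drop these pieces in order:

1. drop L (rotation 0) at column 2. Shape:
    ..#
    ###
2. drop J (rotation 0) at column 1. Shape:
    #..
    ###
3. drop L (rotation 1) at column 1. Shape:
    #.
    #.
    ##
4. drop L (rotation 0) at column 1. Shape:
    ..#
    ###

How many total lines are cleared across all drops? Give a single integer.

Drop 1: L rot0 at col 2 lands with bottom-row=0; cleared 0 line(s) (total 0); column heights now [0 0 1 1 2], max=2
Drop 2: J rot0 at col 1 lands with bottom-row=1; cleared 0 line(s) (total 0); column heights now [0 3 2 2 2], max=3
Drop 3: L rot1 at col 1 lands with bottom-row=3; cleared 0 line(s) (total 0); column heights now [0 6 4 2 2], max=6
Drop 4: L rot0 at col 1 lands with bottom-row=6; cleared 0 line(s) (total 0); column heights now [0 7 7 8 2], max=8

Answer: 0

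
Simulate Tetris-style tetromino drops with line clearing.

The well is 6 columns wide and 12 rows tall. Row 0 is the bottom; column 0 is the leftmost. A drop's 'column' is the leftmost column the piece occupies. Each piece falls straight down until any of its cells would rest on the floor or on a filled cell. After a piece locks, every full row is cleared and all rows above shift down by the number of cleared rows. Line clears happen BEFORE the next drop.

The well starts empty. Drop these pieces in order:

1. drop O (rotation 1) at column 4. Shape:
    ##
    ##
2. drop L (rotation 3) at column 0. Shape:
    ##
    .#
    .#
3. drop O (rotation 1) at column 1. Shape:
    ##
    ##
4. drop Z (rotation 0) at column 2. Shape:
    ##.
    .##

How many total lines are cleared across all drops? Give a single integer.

Drop 1: O rot1 at col 4 lands with bottom-row=0; cleared 0 line(s) (total 0); column heights now [0 0 0 0 2 2], max=2
Drop 2: L rot3 at col 0 lands with bottom-row=0; cleared 0 line(s) (total 0); column heights now [3 3 0 0 2 2], max=3
Drop 3: O rot1 at col 1 lands with bottom-row=3; cleared 0 line(s) (total 0); column heights now [3 5 5 0 2 2], max=5
Drop 4: Z rot0 at col 2 lands with bottom-row=4; cleared 0 line(s) (total 0); column heights now [3 5 6 6 5 2], max=6

Answer: 0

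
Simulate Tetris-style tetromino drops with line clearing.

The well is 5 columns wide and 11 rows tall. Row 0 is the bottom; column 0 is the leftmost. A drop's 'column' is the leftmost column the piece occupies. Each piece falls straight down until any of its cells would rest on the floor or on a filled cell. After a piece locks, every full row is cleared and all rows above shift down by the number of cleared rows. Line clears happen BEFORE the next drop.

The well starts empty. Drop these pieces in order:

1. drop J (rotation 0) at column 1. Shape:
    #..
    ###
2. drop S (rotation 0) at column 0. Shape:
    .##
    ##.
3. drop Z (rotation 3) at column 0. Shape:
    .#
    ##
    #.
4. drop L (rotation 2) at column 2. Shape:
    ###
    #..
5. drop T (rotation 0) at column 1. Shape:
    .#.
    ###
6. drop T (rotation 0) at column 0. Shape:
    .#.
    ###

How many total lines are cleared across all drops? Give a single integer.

Drop 1: J rot0 at col 1 lands with bottom-row=0; cleared 0 line(s) (total 0); column heights now [0 2 1 1 0], max=2
Drop 2: S rot0 at col 0 lands with bottom-row=2; cleared 0 line(s) (total 0); column heights now [3 4 4 1 0], max=4
Drop 3: Z rot3 at col 0 lands with bottom-row=3; cleared 0 line(s) (total 0); column heights now [5 6 4 1 0], max=6
Drop 4: L rot2 at col 2 lands with bottom-row=4; cleared 0 line(s) (total 0); column heights now [5 6 6 6 6], max=6
Drop 5: T rot0 at col 1 lands with bottom-row=6; cleared 0 line(s) (total 0); column heights now [5 7 8 7 6], max=8
Drop 6: T rot0 at col 0 lands with bottom-row=8; cleared 0 line(s) (total 0); column heights now [9 10 9 7 6], max=10

Answer: 0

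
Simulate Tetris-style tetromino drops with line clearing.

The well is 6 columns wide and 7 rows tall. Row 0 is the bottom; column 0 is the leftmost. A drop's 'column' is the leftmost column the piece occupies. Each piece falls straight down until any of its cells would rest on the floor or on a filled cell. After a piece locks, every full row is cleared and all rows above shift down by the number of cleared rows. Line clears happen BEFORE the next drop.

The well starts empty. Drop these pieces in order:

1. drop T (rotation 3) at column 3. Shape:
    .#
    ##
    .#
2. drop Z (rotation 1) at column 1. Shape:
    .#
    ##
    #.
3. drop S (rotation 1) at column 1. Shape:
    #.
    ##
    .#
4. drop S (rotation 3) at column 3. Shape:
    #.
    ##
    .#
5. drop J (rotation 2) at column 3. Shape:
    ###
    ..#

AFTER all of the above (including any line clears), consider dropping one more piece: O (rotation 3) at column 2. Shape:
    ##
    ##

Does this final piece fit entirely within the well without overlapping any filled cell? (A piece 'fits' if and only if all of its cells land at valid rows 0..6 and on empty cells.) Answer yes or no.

Answer: no

Derivation:
Drop 1: T rot3 at col 3 lands with bottom-row=0; cleared 0 line(s) (total 0); column heights now [0 0 0 2 3 0], max=3
Drop 2: Z rot1 at col 1 lands with bottom-row=0; cleared 0 line(s) (total 0); column heights now [0 2 3 2 3 0], max=3
Drop 3: S rot1 at col 1 lands with bottom-row=3; cleared 0 line(s) (total 0); column heights now [0 6 5 2 3 0], max=6
Drop 4: S rot3 at col 3 lands with bottom-row=3; cleared 0 line(s) (total 0); column heights now [0 6 5 6 5 0], max=6
Drop 5: J rot2 at col 3 lands with bottom-row=5; cleared 0 line(s) (total 0); column heights now [0 6 5 7 7 7], max=7
Test piece O rot3 at col 2 (width 2): heights before test = [0 6 5 7 7 7]; fits = False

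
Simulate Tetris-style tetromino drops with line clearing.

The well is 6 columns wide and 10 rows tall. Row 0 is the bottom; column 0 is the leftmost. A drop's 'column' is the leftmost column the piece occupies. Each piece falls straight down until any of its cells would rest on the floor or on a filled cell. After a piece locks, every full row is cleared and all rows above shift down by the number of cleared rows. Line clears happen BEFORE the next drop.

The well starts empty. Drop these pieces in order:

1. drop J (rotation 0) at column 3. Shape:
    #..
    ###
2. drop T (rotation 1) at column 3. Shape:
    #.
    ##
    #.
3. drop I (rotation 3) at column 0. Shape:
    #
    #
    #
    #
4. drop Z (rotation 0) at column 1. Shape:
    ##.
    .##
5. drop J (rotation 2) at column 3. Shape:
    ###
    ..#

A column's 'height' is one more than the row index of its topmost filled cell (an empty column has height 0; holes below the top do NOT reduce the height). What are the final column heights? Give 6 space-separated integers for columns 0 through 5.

Answer: 4 7 7 7 7 7

Derivation:
Drop 1: J rot0 at col 3 lands with bottom-row=0; cleared 0 line(s) (total 0); column heights now [0 0 0 2 1 1], max=2
Drop 2: T rot1 at col 3 lands with bottom-row=2; cleared 0 line(s) (total 0); column heights now [0 0 0 5 4 1], max=5
Drop 3: I rot3 at col 0 lands with bottom-row=0; cleared 0 line(s) (total 0); column heights now [4 0 0 5 4 1], max=5
Drop 4: Z rot0 at col 1 lands with bottom-row=5; cleared 0 line(s) (total 0); column heights now [4 7 7 6 4 1], max=7
Drop 5: J rot2 at col 3 lands with bottom-row=5; cleared 0 line(s) (total 0); column heights now [4 7 7 7 7 7], max=7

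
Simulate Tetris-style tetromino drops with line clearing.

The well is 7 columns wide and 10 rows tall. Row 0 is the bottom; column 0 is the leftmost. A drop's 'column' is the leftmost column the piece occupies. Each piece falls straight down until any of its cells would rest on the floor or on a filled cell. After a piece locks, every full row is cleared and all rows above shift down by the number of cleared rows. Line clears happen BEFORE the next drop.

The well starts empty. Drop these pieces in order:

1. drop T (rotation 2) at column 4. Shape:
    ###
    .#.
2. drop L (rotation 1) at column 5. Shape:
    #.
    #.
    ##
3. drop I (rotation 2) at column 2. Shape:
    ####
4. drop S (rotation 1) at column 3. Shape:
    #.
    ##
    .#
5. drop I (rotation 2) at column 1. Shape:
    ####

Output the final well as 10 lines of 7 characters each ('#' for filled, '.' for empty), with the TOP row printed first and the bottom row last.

Drop 1: T rot2 at col 4 lands with bottom-row=0; cleared 0 line(s) (total 0); column heights now [0 0 0 0 2 2 2], max=2
Drop 2: L rot1 at col 5 lands with bottom-row=2; cleared 0 line(s) (total 0); column heights now [0 0 0 0 2 5 3], max=5
Drop 3: I rot2 at col 2 lands with bottom-row=5; cleared 0 line(s) (total 0); column heights now [0 0 6 6 6 6 3], max=6
Drop 4: S rot1 at col 3 lands with bottom-row=6; cleared 0 line(s) (total 0); column heights now [0 0 6 9 8 6 3], max=9
Drop 5: I rot2 at col 1 lands with bottom-row=9; cleared 0 line(s) (total 0); column heights now [0 10 10 10 10 6 3], max=10

Answer: .####..
...#...
...##..
....#..
..####.
.....#.
.....#.
.....##
....###
.....#.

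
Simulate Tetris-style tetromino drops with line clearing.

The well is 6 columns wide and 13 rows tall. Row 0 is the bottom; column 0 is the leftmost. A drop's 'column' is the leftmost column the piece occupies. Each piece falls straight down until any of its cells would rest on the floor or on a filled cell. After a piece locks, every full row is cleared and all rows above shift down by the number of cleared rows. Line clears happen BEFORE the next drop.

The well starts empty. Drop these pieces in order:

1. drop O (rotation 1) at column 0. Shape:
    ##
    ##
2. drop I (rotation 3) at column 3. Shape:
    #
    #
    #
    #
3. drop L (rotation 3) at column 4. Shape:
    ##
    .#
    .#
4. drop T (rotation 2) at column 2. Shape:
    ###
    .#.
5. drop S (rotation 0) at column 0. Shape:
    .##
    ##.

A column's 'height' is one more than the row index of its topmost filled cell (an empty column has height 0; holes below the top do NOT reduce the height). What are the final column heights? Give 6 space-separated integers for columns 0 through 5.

Answer: 6 7 7 6 6 3

Derivation:
Drop 1: O rot1 at col 0 lands with bottom-row=0; cleared 0 line(s) (total 0); column heights now [2 2 0 0 0 0], max=2
Drop 2: I rot3 at col 3 lands with bottom-row=0; cleared 0 line(s) (total 0); column heights now [2 2 0 4 0 0], max=4
Drop 3: L rot3 at col 4 lands with bottom-row=0; cleared 0 line(s) (total 0); column heights now [2 2 0 4 3 3], max=4
Drop 4: T rot2 at col 2 lands with bottom-row=4; cleared 0 line(s) (total 0); column heights now [2 2 6 6 6 3], max=6
Drop 5: S rot0 at col 0 lands with bottom-row=5; cleared 0 line(s) (total 0); column heights now [6 7 7 6 6 3], max=7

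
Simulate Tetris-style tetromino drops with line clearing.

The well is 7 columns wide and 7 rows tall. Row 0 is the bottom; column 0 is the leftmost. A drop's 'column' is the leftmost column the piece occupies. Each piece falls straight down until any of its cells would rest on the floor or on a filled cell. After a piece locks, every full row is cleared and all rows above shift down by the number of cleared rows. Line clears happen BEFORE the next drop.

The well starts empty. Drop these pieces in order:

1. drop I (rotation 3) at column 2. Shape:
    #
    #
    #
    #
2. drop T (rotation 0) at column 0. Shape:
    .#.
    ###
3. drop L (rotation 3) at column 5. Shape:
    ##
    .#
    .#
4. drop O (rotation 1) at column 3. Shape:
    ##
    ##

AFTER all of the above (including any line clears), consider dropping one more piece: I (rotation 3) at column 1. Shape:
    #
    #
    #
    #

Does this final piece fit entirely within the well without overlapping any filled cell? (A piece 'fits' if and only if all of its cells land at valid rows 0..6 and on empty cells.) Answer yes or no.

Answer: no

Derivation:
Drop 1: I rot3 at col 2 lands with bottom-row=0; cleared 0 line(s) (total 0); column heights now [0 0 4 0 0 0 0], max=4
Drop 2: T rot0 at col 0 lands with bottom-row=4; cleared 0 line(s) (total 0); column heights now [5 6 5 0 0 0 0], max=6
Drop 3: L rot3 at col 5 lands with bottom-row=0; cleared 0 line(s) (total 0); column heights now [5 6 5 0 0 3 3], max=6
Drop 4: O rot1 at col 3 lands with bottom-row=0; cleared 0 line(s) (total 0); column heights now [5 6 5 2 2 3 3], max=6
Test piece I rot3 at col 1 (width 1): heights before test = [5 6 5 2 2 3 3]; fits = False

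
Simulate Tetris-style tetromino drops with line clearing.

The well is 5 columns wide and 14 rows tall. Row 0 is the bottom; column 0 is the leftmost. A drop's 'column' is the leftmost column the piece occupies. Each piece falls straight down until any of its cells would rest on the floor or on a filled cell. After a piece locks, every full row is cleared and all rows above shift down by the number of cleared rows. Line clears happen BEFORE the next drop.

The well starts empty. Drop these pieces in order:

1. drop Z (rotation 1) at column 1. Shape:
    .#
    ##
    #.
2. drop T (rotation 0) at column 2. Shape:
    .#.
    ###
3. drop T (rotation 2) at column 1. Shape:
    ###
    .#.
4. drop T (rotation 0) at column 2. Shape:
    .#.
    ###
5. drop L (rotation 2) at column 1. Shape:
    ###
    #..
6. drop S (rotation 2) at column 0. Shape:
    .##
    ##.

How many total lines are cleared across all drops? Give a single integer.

Drop 1: Z rot1 at col 1 lands with bottom-row=0; cleared 0 line(s) (total 0); column heights now [0 2 3 0 0], max=3
Drop 2: T rot0 at col 2 lands with bottom-row=3; cleared 0 line(s) (total 0); column heights now [0 2 4 5 4], max=5
Drop 3: T rot2 at col 1 lands with bottom-row=4; cleared 0 line(s) (total 0); column heights now [0 6 6 6 4], max=6
Drop 4: T rot0 at col 2 lands with bottom-row=6; cleared 0 line(s) (total 0); column heights now [0 6 7 8 7], max=8
Drop 5: L rot2 at col 1 lands with bottom-row=7; cleared 0 line(s) (total 0); column heights now [0 9 9 9 7], max=9
Drop 6: S rot2 at col 0 lands with bottom-row=9; cleared 0 line(s) (total 0); column heights now [10 11 11 9 7], max=11

Answer: 0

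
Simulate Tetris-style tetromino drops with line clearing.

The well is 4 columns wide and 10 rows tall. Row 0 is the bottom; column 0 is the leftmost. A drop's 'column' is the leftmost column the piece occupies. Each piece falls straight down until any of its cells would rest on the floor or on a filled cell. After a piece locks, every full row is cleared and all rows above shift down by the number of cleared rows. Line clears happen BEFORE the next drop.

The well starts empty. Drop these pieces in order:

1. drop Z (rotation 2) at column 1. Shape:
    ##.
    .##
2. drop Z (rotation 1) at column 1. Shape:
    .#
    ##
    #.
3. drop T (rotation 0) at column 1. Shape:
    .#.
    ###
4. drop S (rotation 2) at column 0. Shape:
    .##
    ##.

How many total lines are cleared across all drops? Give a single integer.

Drop 1: Z rot2 at col 1 lands with bottom-row=0; cleared 0 line(s) (total 0); column heights now [0 2 2 1], max=2
Drop 2: Z rot1 at col 1 lands with bottom-row=2; cleared 0 line(s) (total 0); column heights now [0 4 5 1], max=5
Drop 3: T rot0 at col 1 lands with bottom-row=5; cleared 0 line(s) (total 0); column heights now [0 6 7 6], max=7
Drop 4: S rot2 at col 0 lands with bottom-row=6; cleared 0 line(s) (total 0); column heights now [7 8 8 6], max=8

Answer: 0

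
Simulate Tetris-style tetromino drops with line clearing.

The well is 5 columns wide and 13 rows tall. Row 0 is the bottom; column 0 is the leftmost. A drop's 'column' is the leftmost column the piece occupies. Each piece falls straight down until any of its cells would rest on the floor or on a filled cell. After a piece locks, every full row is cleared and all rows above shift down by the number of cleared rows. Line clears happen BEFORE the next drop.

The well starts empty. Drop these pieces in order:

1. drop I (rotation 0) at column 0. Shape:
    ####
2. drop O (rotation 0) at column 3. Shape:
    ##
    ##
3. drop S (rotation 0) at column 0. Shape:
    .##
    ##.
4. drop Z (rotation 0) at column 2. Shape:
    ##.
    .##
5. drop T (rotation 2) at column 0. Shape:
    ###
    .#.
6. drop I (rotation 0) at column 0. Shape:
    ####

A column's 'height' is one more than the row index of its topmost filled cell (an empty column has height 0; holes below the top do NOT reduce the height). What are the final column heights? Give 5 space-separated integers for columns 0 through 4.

Answer: 7 7 7 7 4

Derivation:
Drop 1: I rot0 at col 0 lands with bottom-row=0; cleared 0 line(s) (total 0); column heights now [1 1 1 1 0], max=1
Drop 2: O rot0 at col 3 lands with bottom-row=1; cleared 0 line(s) (total 0); column heights now [1 1 1 3 3], max=3
Drop 3: S rot0 at col 0 lands with bottom-row=1; cleared 0 line(s) (total 0); column heights now [2 3 3 3 3], max=3
Drop 4: Z rot0 at col 2 lands with bottom-row=3; cleared 0 line(s) (total 0); column heights now [2 3 5 5 4], max=5
Drop 5: T rot2 at col 0 lands with bottom-row=4; cleared 0 line(s) (total 0); column heights now [6 6 6 5 4], max=6
Drop 6: I rot0 at col 0 lands with bottom-row=6; cleared 0 line(s) (total 0); column heights now [7 7 7 7 4], max=7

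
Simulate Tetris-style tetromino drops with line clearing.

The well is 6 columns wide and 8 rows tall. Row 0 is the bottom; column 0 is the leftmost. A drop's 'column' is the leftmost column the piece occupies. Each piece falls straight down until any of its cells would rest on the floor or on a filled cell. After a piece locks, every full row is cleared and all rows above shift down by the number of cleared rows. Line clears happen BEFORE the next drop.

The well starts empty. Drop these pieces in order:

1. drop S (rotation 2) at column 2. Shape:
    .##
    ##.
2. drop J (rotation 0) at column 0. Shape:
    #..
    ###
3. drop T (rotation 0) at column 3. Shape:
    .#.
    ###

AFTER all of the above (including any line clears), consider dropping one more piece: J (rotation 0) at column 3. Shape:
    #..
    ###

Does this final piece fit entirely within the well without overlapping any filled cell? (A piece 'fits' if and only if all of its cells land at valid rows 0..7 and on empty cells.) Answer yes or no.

Answer: yes

Derivation:
Drop 1: S rot2 at col 2 lands with bottom-row=0; cleared 0 line(s) (total 0); column heights now [0 0 1 2 2 0], max=2
Drop 2: J rot0 at col 0 lands with bottom-row=1; cleared 0 line(s) (total 0); column heights now [3 2 2 2 2 0], max=3
Drop 3: T rot0 at col 3 lands with bottom-row=2; cleared 0 line(s) (total 0); column heights now [3 2 2 3 4 3], max=4
Test piece J rot0 at col 3 (width 3): heights before test = [3 2 2 3 4 3]; fits = True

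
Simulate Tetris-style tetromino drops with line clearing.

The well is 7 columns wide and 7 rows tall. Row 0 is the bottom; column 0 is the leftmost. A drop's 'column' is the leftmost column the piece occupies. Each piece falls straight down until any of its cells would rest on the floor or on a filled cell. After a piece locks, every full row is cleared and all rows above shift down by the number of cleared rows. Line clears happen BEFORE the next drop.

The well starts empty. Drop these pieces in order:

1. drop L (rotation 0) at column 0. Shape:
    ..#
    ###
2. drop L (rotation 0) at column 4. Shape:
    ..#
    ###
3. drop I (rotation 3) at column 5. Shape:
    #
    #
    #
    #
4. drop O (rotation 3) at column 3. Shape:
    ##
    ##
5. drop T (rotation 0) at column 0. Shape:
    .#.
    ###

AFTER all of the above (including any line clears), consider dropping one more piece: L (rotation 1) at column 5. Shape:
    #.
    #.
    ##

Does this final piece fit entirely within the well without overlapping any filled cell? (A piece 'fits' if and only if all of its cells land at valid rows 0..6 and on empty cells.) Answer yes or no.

Drop 1: L rot0 at col 0 lands with bottom-row=0; cleared 0 line(s) (total 0); column heights now [1 1 2 0 0 0 0], max=2
Drop 2: L rot0 at col 4 lands with bottom-row=0; cleared 0 line(s) (total 0); column heights now [1 1 2 0 1 1 2], max=2
Drop 3: I rot3 at col 5 lands with bottom-row=1; cleared 0 line(s) (total 0); column heights now [1 1 2 0 1 5 2], max=5
Drop 4: O rot3 at col 3 lands with bottom-row=1; cleared 0 line(s) (total 0); column heights now [1 1 2 3 3 5 2], max=5
Drop 5: T rot0 at col 0 lands with bottom-row=2; cleared 0 line(s) (total 0); column heights now [3 4 3 3 3 5 2], max=5
Test piece L rot1 at col 5 (width 2): heights before test = [3 4 3 3 3 5 2]; fits = False

Answer: no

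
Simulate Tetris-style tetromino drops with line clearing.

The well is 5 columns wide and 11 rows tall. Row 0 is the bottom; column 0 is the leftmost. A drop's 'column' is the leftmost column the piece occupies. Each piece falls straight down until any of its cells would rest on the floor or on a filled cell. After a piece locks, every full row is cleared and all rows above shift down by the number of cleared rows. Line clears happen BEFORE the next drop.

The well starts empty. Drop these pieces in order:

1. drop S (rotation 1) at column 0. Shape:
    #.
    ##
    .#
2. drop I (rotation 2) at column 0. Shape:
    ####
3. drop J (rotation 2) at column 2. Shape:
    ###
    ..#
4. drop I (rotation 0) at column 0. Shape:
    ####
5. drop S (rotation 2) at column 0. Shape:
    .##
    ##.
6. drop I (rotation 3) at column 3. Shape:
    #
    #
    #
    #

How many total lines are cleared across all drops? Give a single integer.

Answer: 1

Derivation:
Drop 1: S rot1 at col 0 lands with bottom-row=0; cleared 0 line(s) (total 0); column heights now [3 2 0 0 0], max=3
Drop 2: I rot2 at col 0 lands with bottom-row=3; cleared 0 line(s) (total 0); column heights now [4 4 4 4 0], max=4
Drop 3: J rot2 at col 2 lands with bottom-row=3; cleared 1 line(s) (total 1); column heights now [3 2 4 4 4], max=4
Drop 4: I rot0 at col 0 lands with bottom-row=4; cleared 0 line(s) (total 1); column heights now [5 5 5 5 4], max=5
Drop 5: S rot2 at col 0 lands with bottom-row=5; cleared 0 line(s) (total 1); column heights now [6 7 7 5 4], max=7
Drop 6: I rot3 at col 3 lands with bottom-row=5; cleared 0 line(s) (total 1); column heights now [6 7 7 9 4], max=9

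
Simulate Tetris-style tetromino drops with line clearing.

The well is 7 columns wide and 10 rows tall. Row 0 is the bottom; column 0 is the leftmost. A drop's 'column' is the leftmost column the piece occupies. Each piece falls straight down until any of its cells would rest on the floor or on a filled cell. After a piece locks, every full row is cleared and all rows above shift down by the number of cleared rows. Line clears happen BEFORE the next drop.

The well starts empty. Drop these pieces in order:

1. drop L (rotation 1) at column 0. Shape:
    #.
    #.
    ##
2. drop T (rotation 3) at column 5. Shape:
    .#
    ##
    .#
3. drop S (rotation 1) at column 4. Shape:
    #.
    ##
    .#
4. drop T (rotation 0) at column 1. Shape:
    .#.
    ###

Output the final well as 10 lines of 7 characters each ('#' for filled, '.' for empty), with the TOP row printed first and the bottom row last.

Answer: .......
.......
.......
.......
.......
....#..
....##.
#.#..##
####.##
##....#

Derivation:
Drop 1: L rot1 at col 0 lands with bottom-row=0; cleared 0 line(s) (total 0); column heights now [3 1 0 0 0 0 0], max=3
Drop 2: T rot3 at col 5 lands with bottom-row=0; cleared 0 line(s) (total 0); column heights now [3 1 0 0 0 2 3], max=3
Drop 3: S rot1 at col 4 lands with bottom-row=2; cleared 0 line(s) (total 0); column heights now [3 1 0 0 5 4 3], max=5
Drop 4: T rot0 at col 1 lands with bottom-row=1; cleared 0 line(s) (total 0); column heights now [3 2 3 2 5 4 3], max=5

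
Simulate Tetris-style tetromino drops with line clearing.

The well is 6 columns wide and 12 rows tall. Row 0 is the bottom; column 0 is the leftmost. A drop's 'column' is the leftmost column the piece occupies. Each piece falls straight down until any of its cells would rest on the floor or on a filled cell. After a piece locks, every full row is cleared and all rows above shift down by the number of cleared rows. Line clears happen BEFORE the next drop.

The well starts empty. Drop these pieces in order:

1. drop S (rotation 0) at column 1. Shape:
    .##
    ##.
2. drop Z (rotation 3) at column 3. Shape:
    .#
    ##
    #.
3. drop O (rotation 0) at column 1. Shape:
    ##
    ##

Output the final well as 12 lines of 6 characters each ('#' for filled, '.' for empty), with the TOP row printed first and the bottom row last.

Drop 1: S rot0 at col 1 lands with bottom-row=0; cleared 0 line(s) (total 0); column heights now [0 1 2 2 0 0], max=2
Drop 2: Z rot3 at col 3 lands with bottom-row=2; cleared 0 line(s) (total 0); column heights now [0 1 2 4 5 0], max=5
Drop 3: O rot0 at col 1 lands with bottom-row=2; cleared 0 line(s) (total 0); column heights now [0 4 4 4 5 0], max=5

Answer: ......
......
......
......
......
......
......
....#.
.####.
.###..
..##..
.##...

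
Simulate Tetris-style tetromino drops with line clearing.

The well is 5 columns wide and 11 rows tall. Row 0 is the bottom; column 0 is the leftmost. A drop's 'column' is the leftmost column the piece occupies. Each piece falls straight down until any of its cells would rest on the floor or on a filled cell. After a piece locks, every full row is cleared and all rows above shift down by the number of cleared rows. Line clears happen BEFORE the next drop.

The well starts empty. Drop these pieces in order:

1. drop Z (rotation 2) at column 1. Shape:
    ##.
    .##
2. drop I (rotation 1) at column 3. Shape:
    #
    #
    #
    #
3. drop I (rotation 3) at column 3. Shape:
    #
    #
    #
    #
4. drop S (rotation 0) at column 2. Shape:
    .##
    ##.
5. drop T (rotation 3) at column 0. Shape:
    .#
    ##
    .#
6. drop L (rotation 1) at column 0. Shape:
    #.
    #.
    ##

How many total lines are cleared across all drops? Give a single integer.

Answer: 0

Derivation:
Drop 1: Z rot2 at col 1 lands with bottom-row=0; cleared 0 line(s) (total 0); column heights now [0 2 2 1 0], max=2
Drop 2: I rot1 at col 3 lands with bottom-row=1; cleared 0 line(s) (total 0); column heights now [0 2 2 5 0], max=5
Drop 3: I rot3 at col 3 lands with bottom-row=5; cleared 0 line(s) (total 0); column heights now [0 2 2 9 0], max=9
Drop 4: S rot0 at col 2 lands with bottom-row=9; cleared 0 line(s) (total 0); column heights now [0 2 10 11 11], max=11
Drop 5: T rot3 at col 0 lands with bottom-row=2; cleared 0 line(s) (total 0); column heights now [4 5 10 11 11], max=11
Drop 6: L rot1 at col 0 lands with bottom-row=5; cleared 0 line(s) (total 0); column heights now [8 6 10 11 11], max=11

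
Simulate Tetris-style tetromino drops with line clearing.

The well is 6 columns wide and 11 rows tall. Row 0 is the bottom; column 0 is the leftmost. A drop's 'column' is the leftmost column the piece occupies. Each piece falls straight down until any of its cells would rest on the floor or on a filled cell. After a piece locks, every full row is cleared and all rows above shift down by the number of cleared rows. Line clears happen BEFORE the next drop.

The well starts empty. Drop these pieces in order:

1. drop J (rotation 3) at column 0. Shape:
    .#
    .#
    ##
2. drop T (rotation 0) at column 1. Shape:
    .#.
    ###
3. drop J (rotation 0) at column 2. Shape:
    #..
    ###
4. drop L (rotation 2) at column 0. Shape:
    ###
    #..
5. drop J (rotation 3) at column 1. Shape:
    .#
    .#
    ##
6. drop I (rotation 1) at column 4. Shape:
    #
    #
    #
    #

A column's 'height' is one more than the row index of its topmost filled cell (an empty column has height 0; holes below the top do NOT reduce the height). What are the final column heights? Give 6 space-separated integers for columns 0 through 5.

Answer: 8 9 11 6 10 0

Derivation:
Drop 1: J rot3 at col 0 lands with bottom-row=0; cleared 0 line(s) (total 0); column heights now [1 3 0 0 0 0], max=3
Drop 2: T rot0 at col 1 lands with bottom-row=3; cleared 0 line(s) (total 0); column heights now [1 4 5 4 0 0], max=5
Drop 3: J rot0 at col 2 lands with bottom-row=5; cleared 0 line(s) (total 0); column heights now [1 4 7 6 6 0], max=7
Drop 4: L rot2 at col 0 lands with bottom-row=6; cleared 0 line(s) (total 0); column heights now [8 8 8 6 6 0], max=8
Drop 5: J rot3 at col 1 lands with bottom-row=8; cleared 0 line(s) (total 0); column heights now [8 9 11 6 6 0], max=11
Drop 6: I rot1 at col 4 lands with bottom-row=6; cleared 0 line(s) (total 0); column heights now [8 9 11 6 10 0], max=11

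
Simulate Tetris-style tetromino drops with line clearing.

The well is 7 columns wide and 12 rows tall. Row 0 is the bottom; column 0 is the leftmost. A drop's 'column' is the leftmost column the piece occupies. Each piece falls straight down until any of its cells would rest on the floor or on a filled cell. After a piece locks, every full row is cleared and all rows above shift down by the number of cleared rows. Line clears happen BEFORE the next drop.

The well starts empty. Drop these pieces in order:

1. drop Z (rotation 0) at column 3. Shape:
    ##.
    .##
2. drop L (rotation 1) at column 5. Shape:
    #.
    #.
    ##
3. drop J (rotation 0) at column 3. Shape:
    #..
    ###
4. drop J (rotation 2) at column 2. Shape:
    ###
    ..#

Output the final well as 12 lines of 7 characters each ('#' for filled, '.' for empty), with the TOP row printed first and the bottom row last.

Answer: .......
.......
.......
.......
.......
..###..
...##..
...###.
.....#.
.....#.
...####
....##.

Derivation:
Drop 1: Z rot0 at col 3 lands with bottom-row=0; cleared 0 line(s) (total 0); column heights now [0 0 0 2 2 1 0], max=2
Drop 2: L rot1 at col 5 lands with bottom-row=1; cleared 0 line(s) (total 0); column heights now [0 0 0 2 2 4 2], max=4
Drop 3: J rot0 at col 3 lands with bottom-row=4; cleared 0 line(s) (total 0); column heights now [0 0 0 6 5 5 2], max=6
Drop 4: J rot2 at col 2 lands with bottom-row=5; cleared 0 line(s) (total 0); column heights now [0 0 7 7 7 5 2], max=7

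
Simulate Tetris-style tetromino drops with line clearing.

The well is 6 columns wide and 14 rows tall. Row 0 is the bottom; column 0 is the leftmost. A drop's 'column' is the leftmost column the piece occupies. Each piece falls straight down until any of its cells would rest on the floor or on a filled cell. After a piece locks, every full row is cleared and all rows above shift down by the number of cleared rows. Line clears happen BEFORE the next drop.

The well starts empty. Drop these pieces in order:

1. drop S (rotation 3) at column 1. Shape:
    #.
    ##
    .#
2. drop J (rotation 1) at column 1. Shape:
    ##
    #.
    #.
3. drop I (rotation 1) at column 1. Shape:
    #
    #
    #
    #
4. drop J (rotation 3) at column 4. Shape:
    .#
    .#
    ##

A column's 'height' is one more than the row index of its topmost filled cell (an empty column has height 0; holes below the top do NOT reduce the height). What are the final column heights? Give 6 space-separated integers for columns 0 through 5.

Answer: 0 10 6 0 1 3

Derivation:
Drop 1: S rot3 at col 1 lands with bottom-row=0; cleared 0 line(s) (total 0); column heights now [0 3 2 0 0 0], max=3
Drop 2: J rot1 at col 1 lands with bottom-row=3; cleared 0 line(s) (total 0); column heights now [0 6 6 0 0 0], max=6
Drop 3: I rot1 at col 1 lands with bottom-row=6; cleared 0 line(s) (total 0); column heights now [0 10 6 0 0 0], max=10
Drop 4: J rot3 at col 4 lands with bottom-row=0; cleared 0 line(s) (total 0); column heights now [0 10 6 0 1 3], max=10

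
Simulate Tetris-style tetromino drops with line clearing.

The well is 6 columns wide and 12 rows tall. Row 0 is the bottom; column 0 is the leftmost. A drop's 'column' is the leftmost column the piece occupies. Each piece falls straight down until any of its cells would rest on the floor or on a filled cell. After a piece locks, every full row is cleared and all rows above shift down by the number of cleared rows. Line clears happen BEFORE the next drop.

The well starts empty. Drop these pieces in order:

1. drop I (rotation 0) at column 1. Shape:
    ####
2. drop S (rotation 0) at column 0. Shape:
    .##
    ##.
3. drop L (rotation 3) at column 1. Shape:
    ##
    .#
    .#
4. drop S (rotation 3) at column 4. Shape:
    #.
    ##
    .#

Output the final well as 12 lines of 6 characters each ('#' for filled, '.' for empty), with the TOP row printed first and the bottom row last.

Drop 1: I rot0 at col 1 lands with bottom-row=0; cleared 0 line(s) (total 0); column heights now [0 1 1 1 1 0], max=1
Drop 2: S rot0 at col 0 lands with bottom-row=1; cleared 0 line(s) (total 0); column heights now [2 3 3 1 1 0], max=3
Drop 3: L rot3 at col 1 lands with bottom-row=3; cleared 0 line(s) (total 0); column heights now [2 6 6 1 1 0], max=6
Drop 4: S rot3 at col 4 lands with bottom-row=0; cleared 0 line(s) (total 0); column heights now [2 6 6 1 3 2], max=6

Answer: ......
......
......
......
......
......
.##...
..#...
..#...
.##.#.
##..##
.#####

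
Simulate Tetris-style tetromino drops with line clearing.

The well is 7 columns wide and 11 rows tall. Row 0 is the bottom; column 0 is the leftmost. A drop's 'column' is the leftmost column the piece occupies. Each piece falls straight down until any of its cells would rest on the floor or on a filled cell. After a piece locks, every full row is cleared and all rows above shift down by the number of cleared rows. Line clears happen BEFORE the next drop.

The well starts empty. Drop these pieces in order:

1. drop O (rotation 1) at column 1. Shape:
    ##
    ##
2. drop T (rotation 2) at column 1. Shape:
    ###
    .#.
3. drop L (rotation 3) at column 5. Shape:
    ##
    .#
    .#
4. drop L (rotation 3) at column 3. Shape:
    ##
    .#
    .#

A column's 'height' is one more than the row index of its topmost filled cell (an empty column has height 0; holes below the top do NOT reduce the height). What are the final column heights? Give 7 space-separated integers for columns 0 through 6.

Drop 1: O rot1 at col 1 lands with bottom-row=0; cleared 0 line(s) (total 0); column heights now [0 2 2 0 0 0 0], max=2
Drop 2: T rot2 at col 1 lands with bottom-row=2; cleared 0 line(s) (total 0); column heights now [0 4 4 4 0 0 0], max=4
Drop 3: L rot3 at col 5 lands with bottom-row=0; cleared 0 line(s) (total 0); column heights now [0 4 4 4 0 3 3], max=4
Drop 4: L rot3 at col 3 lands with bottom-row=2; cleared 0 line(s) (total 0); column heights now [0 4 4 5 5 3 3], max=5

Answer: 0 4 4 5 5 3 3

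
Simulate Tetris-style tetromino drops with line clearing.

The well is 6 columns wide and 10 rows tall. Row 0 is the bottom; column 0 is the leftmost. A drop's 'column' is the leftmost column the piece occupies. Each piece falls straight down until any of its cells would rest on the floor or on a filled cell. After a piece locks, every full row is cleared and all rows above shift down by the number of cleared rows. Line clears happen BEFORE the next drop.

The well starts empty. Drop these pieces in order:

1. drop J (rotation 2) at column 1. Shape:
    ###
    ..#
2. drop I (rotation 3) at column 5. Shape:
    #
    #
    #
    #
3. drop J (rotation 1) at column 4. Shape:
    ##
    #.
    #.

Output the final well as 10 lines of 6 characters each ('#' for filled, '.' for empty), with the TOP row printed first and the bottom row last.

Answer: ......
......
......
......
......
....##
....##
....##
.###.#
...#.#

Derivation:
Drop 1: J rot2 at col 1 lands with bottom-row=0; cleared 0 line(s) (total 0); column heights now [0 2 2 2 0 0], max=2
Drop 2: I rot3 at col 5 lands with bottom-row=0; cleared 0 line(s) (total 0); column heights now [0 2 2 2 0 4], max=4
Drop 3: J rot1 at col 4 lands with bottom-row=2; cleared 0 line(s) (total 0); column heights now [0 2 2 2 5 5], max=5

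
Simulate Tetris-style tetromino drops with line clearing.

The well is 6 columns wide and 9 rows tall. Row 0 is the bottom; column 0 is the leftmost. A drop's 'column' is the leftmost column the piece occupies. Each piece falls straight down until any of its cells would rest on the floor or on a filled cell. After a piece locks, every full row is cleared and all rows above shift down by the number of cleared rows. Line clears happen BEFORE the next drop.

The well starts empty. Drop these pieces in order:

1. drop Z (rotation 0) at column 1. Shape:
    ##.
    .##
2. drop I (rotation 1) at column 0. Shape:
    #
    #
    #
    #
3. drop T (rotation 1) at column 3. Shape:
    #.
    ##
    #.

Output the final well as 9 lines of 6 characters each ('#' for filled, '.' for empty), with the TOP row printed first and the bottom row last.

Answer: ......
......
......
......
......
#..#..
#..##.
####..
#.##..

Derivation:
Drop 1: Z rot0 at col 1 lands with bottom-row=0; cleared 0 line(s) (total 0); column heights now [0 2 2 1 0 0], max=2
Drop 2: I rot1 at col 0 lands with bottom-row=0; cleared 0 line(s) (total 0); column heights now [4 2 2 1 0 0], max=4
Drop 3: T rot1 at col 3 lands with bottom-row=1; cleared 0 line(s) (total 0); column heights now [4 2 2 4 3 0], max=4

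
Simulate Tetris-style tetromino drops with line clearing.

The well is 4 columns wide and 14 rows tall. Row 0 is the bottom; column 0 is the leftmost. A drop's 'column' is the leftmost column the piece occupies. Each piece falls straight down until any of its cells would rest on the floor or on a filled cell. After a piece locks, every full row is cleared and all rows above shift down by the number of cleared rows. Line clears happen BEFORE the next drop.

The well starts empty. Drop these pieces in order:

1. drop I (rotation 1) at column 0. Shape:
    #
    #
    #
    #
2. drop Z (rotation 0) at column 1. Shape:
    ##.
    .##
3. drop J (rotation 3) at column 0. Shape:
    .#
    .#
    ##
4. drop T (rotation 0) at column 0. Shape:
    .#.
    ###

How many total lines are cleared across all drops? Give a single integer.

Answer: 0

Derivation:
Drop 1: I rot1 at col 0 lands with bottom-row=0; cleared 0 line(s) (total 0); column heights now [4 0 0 0], max=4
Drop 2: Z rot0 at col 1 lands with bottom-row=0; cleared 0 line(s) (total 0); column heights now [4 2 2 1], max=4
Drop 3: J rot3 at col 0 lands with bottom-row=4; cleared 0 line(s) (total 0); column heights now [5 7 2 1], max=7
Drop 4: T rot0 at col 0 lands with bottom-row=7; cleared 0 line(s) (total 0); column heights now [8 9 8 1], max=9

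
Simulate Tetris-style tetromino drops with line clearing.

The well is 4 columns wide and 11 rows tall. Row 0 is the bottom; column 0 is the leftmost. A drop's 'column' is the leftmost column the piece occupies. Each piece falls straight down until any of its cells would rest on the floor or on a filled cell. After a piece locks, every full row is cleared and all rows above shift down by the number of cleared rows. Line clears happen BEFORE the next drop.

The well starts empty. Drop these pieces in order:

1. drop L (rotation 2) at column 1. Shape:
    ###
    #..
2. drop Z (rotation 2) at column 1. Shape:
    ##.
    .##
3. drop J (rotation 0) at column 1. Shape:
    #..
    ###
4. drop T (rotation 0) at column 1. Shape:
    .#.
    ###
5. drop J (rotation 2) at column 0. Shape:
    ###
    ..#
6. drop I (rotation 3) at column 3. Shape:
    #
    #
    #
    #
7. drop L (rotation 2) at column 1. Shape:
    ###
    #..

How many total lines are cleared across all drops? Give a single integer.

Drop 1: L rot2 at col 1 lands with bottom-row=0; cleared 0 line(s) (total 0); column heights now [0 2 2 2], max=2
Drop 2: Z rot2 at col 1 lands with bottom-row=2; cleared 0 line(s) (total 0); column heights now [0 4 4 3], max=4
Drop 3: J rot0 at col 1 lands with bottom-row=4; cleared 0 line(s) (total 0); column heights now [0 6 5 5], max=6
Drop 4: T rot0 at col 1 lands with bottom-row=6; cleared 0 line(s) (total 0); column heights now [0 7 8 7], max=8
Drop 5: J rot2 at col 0 lands with bottom-row=8; cleared 0 line(s) (total 0); column heights now [10 10 10 7], max=10
Drop 6: I rot3 at col 3 lands with bottom-row=7; cleared 1 line(s) (total 1); column heights now [0 7 9 10], max=10
Drop 7: L rot2 at col 1 lands with bottom-row=9; cleared 0 line(s) (total 1); column heights now [0 11 11 11], max=11

Answer: 1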